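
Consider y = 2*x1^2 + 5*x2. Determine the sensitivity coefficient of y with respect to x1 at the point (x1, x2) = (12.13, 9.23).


y = 2*x1^2 + 5*x2
dy/dx1 = 2*2*x1
Evaluate at x1 = 12.13: c1 = 4 * 12.13
c1 = 48.5200

48.5200


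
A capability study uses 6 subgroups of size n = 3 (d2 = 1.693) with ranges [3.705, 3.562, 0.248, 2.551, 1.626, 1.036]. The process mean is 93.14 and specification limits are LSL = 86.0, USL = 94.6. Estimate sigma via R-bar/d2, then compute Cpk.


R_bar = (3.705 + 3.562 + 0.248 + 2.551 + 1.626 + 1.036) / 6 = 2.1213333
sigma = R_bar / d2 = 2.1213333 / 1.693 = 1.2530025
Cp = (USL - LSL)/(6*sigma) = (94.6 - 86.0)/(6*1.2530025) = 1.1439
Cpu = (94.6 - 93.14)/(3*1.2530025) = 0.3884
Cpl = (93.14 - 86.0)/(3*1.2530025) = 1.8994
Cpk = min(Cpu, Cpl) = 0.3884

0.3884


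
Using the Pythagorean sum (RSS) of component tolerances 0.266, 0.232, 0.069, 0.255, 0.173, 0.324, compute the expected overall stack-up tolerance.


RSS = sqrt(0.266^2 + 0.232^2 + 0.069^2 + 0.255^2 + 0.173^2 + 0.324^2)
= sqrt(0.329271)
= 0.5738

0.5738


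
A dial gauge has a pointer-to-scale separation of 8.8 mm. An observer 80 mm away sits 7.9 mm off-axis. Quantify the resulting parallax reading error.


error = h * offset / d
= 8.8 * 7.9 / 80
= 0.8690

0.8690


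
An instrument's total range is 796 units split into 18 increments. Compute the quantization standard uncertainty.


resolution = range / divisions
resolution = 796 / 18 = 44.222222
u_res = resolution / (2*sqrt(3))
u_res = 44.222222 / 3.4641016
u_res = 12.7659

12.7659


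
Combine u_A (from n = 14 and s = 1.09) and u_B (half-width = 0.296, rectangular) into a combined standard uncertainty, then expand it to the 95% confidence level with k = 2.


u_A = s / sqrt(n) = 1.09 / sqrt(14) = 0.29131475
u_B = half_width / sqrt(3) = 0.296 / sqrt(3) = 0.17089568
uc = sqrt(u_A^2 + u_B^2) = sqrt(0.29131475^2 + 0.17089568^2) = 0.33774194
U = k * uc = 2 * 0.33774194
U = 0.6755

0.6755


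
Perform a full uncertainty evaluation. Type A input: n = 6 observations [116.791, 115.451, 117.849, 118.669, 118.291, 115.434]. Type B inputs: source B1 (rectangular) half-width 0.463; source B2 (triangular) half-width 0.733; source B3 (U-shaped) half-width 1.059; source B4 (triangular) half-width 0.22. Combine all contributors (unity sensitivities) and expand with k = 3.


mean = (116.791 + 115.451 + 117.849 + 118.669 + 118.291 + 115.434) / 6 = 117.0808333
s = sqrt(sum((x - mean)^2)/(n-1)) = 1.4162822
u_A = s / sqrt(n) = 1.4162822 / sqrt(6) = 0.57819479
u_B1 = 0.463 / sqrt(3) = 0.26731317
u_B2 = 0.733 / sqrt(6) = 0.299246
u_B3 = 1.059 / sqrt(2) = 0.74882608
u_B4 = 0.22 / sqrt(6) = 0.089814624
uc = sqrt(0.57819479^2 + 0.26731317^2 + 0.299246^2 + 0.74882608^2 + 0.089814624^2) = 1.0315623
U = k * uc = 3 * 1.0315623
U = 3.0947

3.0947


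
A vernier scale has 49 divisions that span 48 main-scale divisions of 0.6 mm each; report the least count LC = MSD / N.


LC = MSD / n_div
= 0.6 / 49
= 0.0122

0.0122


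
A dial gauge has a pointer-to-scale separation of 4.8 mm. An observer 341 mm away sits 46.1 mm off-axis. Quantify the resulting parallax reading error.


error = h * offset / d
= 4.8 * 46.1 / 341
= 0.6489

0.6489


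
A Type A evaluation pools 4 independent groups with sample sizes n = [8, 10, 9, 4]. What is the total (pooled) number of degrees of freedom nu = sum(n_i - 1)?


nu = sum_i (n_i - 1)
nu = ((8 - 1) + (10 - 1) + (9 - 1) + (4 - 1))
nu = 7 + 9 + 8 + 3
nu = 27

27


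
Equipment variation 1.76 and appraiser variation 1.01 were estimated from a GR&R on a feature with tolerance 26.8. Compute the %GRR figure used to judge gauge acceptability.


GRR = sqrt(EV^2 + AV^2) = sqrt(1.76^2 + 1.01^2) = 2.0292117
%GRR = GRR / tol * 100 = 2.0292117 / 26.8 * 100
%GRR = 7.5717

7.5717


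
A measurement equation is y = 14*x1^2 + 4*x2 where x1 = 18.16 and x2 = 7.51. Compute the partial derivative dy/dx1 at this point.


y = 14*x1^2 + 4*x2
dy/dx1 = 2*14*x1
Evaluate at x1 = 18.16: c1 = 28 * 18.16
c1 = 508.4800

508.4800


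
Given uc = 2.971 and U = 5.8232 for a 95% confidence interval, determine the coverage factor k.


k = U / uc
k = 5.8232 / 2.971
k = 1.96

1.96


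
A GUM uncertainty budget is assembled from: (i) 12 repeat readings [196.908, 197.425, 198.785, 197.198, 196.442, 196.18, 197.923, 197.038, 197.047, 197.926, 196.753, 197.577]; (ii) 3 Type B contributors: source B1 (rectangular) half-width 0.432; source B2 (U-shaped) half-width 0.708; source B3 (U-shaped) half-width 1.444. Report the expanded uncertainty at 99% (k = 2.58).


mean = (196.908 + 197.425 + 198.785 + 197.198 + 196.442 + 196.18 + 197.923 + 197.038 + 197.047 + 197.926 + 196.753 + 197.577) / 12 = 197.2668333
s = sqrt(sum((x - mean)^2)/(n-1)) = 0.71673995
u_A = s / sqrt(n) = 0.71673995 / sqrt(12) = 0.206905
u_B1 = 0.432 / sqrt(3) = 0.24941532
u_B2 = 0.708 / sqrt(2) = 0.5006316
u_B3 = 1.444 / sqrt(2) = 1.0210622
uc = sqrt(0.206905^2 + 0.24941532^2 + 0.5006316^2 + 1.0210622^2) = 1.1824626
U = k * uc = 2.58 * 1.1824626
U = 3.0508

3.0508


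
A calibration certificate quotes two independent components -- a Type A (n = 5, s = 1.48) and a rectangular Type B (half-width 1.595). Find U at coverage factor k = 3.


u_A = s / sqrt(n) = 1.48 / sqrt(5) = 0.66187612
u_B = half_width / sqrt(3) = 1.595 / sqrt(3) = 0.92087368
uc = sqrt(u_A^2 + u_B^2) = sqrt(0.66187612^2 + 0.92087368^2) = 1.1340583
U = k * uc = 3 * 1.1340583
U = 3.4022

3.4022


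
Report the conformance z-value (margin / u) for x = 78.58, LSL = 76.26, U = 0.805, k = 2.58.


u = U / k = 0.805 / 2.58 = 0.3120155
margin = |LSL - x| = |76.26 - 78.58| = 2.32
z = margin / u = 2.32 / 0.3120155
z = 7.4355

7.4355


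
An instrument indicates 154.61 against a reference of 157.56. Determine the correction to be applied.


Correction = standard - reading
= 157.56 - 154.61
= 2.9500

2.9500


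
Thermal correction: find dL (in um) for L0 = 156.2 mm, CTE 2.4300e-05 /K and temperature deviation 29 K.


dL = L * alpha * dT
= 156.2 * 2.4300e-05 * 29
= 0.1100741 mm
dL_um = 0.1100741 * 1000 = 110.0741 um

110.0741


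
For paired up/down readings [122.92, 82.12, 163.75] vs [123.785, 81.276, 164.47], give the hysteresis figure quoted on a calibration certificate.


|122.92 - 123.785| = 0.8650
|82.12 - 81.276| = 0.8440
|163.75 - 164.47| = 0.7200
hysteresis = max(diffs) = 0.8650

0.8650


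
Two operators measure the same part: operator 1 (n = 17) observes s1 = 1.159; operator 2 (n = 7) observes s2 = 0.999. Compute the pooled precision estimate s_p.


s_p = sqrt(((n1-1)*s1^2 + (n2-1)*s2^2) / (n1+n2-2))
numerator = (17-1)*1.159^2 + (7-1)*0.999^2 = 21.492496 + 5.988006 = 27.480502
denominator = 17 + 7 - 2 = 22
s_p^2 = 27.480502 / 22 = 1.2491137
s_p = sqrt(1.2491137) = 1.1176

1.1176


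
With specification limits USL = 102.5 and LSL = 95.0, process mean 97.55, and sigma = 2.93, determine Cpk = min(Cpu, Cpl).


Cpu = (USL - mean) / (3*sigma) = (102.5 - 97.55) / (3*2.93) = 0.5631
Cpl = (mean - LSL) / (3*sigma) = (97.55 - 95.0) / (3*2.93) = 0.2901
Cpk = min(Cpu, Cpl) = 0.2901

0.2901


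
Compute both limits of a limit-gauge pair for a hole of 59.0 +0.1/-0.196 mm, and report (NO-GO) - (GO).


GO = nominal - lower_tol (smallest hole = maximum material condition)
GO = 59.0 - 0.196 = 58.804
NO-GO = nominal + upper_tol (largest hole = least material condition)
NO-GO = 59.0 + 0.1 = 59.1
spread = NO-GO - GO = 59.1 - 58.804 = 0.2960

0.2960


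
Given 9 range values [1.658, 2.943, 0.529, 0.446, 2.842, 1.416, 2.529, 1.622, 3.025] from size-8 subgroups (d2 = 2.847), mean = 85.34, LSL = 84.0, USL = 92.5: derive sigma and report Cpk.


R_bar = (1.658 + 2.943 + 0.529 + 0.446 + 2.842 + 1.416 + 2.529 + 1.622 + 3.025) / 9 = 1.89
sigma = R_bar / d2 = 1.89 / 2.847 = 0.66385669
Cp = (USL - LSL)/(6*sigma) = (92.5 - 84.0)/(6*0.66385669) = 2.1340
Cpu = (92.5 - 85.34)/(3*0.66385669) = 3.5952
Cpl = (85.34 - 84.0)/(3*0.66385669) = 0.6728
Cpk = min(Cpu, Cpl) = 0.6728

0.6728


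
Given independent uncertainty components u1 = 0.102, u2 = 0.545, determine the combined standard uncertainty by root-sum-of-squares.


uc = sqrt(0.102^2 + 0.545^2)
uc = sqrt(0.307429)
uc = 0.5545

0.5545


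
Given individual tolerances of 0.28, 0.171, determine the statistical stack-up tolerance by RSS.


RSS = sqrt(0.28^2 + 0.171^2)
= sqrt(0.107641)
= 0.3281

0.3281


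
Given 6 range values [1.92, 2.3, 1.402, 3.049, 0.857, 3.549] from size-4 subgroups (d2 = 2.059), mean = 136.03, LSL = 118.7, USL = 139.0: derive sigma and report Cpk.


R_bar = (1.92 + 2.3 + 1.402 + 3.049 + 0.857 + 3.549) / 6 = 2.1795
sigma = R_bar / d2 = 2.1795 / 2.059 = 1.0585236
Cp = (USL - LSL)/(6*sigma) = (139.0 - 118.7)/(6*1.0585236) = 3.1963
Cpu = (139.0 - 136.03)/(3*1.0585236) = 0.9353
Cpl = (136.03 - 118.7)/(3*1.0585236) = 5.4573
Cpk = min(Cpu, Cpl) = 0.9353

0.9353


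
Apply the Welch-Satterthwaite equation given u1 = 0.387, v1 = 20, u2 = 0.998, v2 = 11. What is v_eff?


uc = sqrt(u1^2 + u2^2) = sqrt(0.387^2 + 0.998^2) = 1.0704079
v_eff = uc^4 / (u1^4/v1 + u2^4/v2)
= 1.0704079^4 / (0.387^4/20 + 0.998^4/11)
= 1.3127959 / 0.091305535
v_eff = 14.3781

14.3781


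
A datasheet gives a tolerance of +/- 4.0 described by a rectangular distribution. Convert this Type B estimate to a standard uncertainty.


u_B = half_width / sqrt(3)
u_B = 4.0 / 1.7320508
u_B = 2.3094

2.3094


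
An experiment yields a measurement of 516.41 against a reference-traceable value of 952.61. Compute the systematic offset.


Systematic error = measured - true
= 516.41 - 952.61
= -436.2000

-436.2000


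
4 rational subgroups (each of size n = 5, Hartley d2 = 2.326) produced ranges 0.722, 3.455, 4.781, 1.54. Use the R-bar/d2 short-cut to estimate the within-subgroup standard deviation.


R_bar = (0.722 + 3.455 + 4.781 + 1.54) / 4
R_bar = 10.498 / 4 = 2.6245
sigma_hat = R_bar / d2 = 2.6245 / 2.326 = 1.1283

1.1283


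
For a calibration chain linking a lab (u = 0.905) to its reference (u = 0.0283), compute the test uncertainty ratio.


TUR = u_lab / u_ref
= 0.905 / 0.0283
= 31.9788

31.9788


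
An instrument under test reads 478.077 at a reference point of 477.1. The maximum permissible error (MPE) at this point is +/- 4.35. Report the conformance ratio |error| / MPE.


e = indication - reference = 478.077 - 477.1 = 0.9770
|e| = 0.9770
ratio = |e| / MPE = 0.9770 / 4.35
ratio = 0.2246

0.2246


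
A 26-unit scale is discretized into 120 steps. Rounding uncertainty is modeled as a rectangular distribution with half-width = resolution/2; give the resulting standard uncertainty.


resolution = range / divisions
resolution = 26 / 120 = 0.21666667
u_res = resolution / (2*sqrt(3))
u_res = 0.21666667 / 3.4641016
u_res = 0.0625

0.0625


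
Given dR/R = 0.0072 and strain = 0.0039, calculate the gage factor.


GF = (dR/R) / epsilon
= 0.0072 / 0.0039
= 1.8462

1.8462


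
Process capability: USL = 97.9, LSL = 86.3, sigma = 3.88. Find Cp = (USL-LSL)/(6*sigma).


Cp = (USL - LSL) / (6 * sigma)
= (97.9 - 86.3) / (6 * 3.88)
= 11.6000 / 23.2800
= 0.4983

0.4983


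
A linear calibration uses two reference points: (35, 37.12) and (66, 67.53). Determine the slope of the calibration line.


slope = (y2 - y1) / (x2 - x1)
= (67.53 - 37.12) / (66 - 35)
= 30.4100 / 31
= 0.9810

0.9810


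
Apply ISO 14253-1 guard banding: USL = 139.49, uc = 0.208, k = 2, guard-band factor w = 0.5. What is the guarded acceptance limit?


U = k * uc = 2 * 0.208 = 0.416
guard band g = w * U = 0.5 * 0.416 = 0.208
AL = USL - g = 139.49 - 0.208
AL = 139.2820

139.2820


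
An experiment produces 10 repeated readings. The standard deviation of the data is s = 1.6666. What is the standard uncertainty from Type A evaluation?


u_A = s / sqrt(n)
u_A = 1.6666 / sqrt(10)
u_A = 1.6666 / 3.1622777
u_A = 0.5270

0.5270


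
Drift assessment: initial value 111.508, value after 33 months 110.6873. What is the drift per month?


rate = (v2 - v1) / months
= (110.6873 - 111.508) / 33
= -0.8207 / 33
= -0.0249

-0.0249


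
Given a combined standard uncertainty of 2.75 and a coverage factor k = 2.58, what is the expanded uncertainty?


U = k * uc
U = 2.58 * 2.75
U = 7.0950

7.0950


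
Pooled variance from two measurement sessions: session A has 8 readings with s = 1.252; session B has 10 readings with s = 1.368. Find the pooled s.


s_p = sqrt(((n1-1)*s1^2 + (n2-1)*s2^2) / (n1+n2-2))
numerator = (8-1)*1.252^2 + (10-1)*1.368^2 = 10.972528 + 16.842816 = 27.815344
denominator = 8 + 10 - 2 = 16
s_p^2 = 27.815344 / 16 = 1.738459
s_p = sqrt(1.738459) = 1.3185

1.3185


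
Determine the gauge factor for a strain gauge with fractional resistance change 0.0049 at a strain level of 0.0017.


GF = (dR/R) / epsilon
= 0.0049 / 0.0017
= 2.8824

2.8824


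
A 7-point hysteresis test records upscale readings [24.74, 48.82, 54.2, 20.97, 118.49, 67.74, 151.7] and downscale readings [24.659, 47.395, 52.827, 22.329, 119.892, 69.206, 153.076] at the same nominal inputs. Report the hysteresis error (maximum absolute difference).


|24.74 - 24.659| = 0.0810
|48.82 - 47.395| = 1.4250
|54.2 - 52.827| = 1.3730
|20.97 - 22.329| = 1.3590
|118.49 - 119.892| = 1.4020
|67.74 - 69.206| = 1.4660
|151.7 - 153.076| = 1.3760
hysteresis = max(diffs) = 1.4660

1.4660


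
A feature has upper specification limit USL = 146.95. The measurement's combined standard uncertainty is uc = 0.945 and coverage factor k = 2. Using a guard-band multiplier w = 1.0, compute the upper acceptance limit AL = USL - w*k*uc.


U = k * uc = 2 * 0.945 = 1.89
guard band g = w * U = 1.0 * 1.89 = 1.89
AL = USL - g = 146.95 - 1.89
AL = 145.0600

145.0600


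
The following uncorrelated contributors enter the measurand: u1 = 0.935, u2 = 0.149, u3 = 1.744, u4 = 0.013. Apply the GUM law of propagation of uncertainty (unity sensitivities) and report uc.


uc = sqrt(0.935^2 + 0.149^2 + 1.744^2 + 0.013^2)
uc = sqrt(3.938131)
uc = 1.9845

1.9845


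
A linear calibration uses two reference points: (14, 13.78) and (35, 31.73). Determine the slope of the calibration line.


slope = (y2 - y1) / (x2 - x1)
= (31.73 - 13.78) / (35 - 14)
= 17.9500 / 21
= 0.8548

0.8548


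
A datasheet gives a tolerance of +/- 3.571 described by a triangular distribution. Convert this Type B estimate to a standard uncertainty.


u_B = half_width / sqrt(6)
u_B = 3.571 / 2.4494897
u_B = 1.4579

1.4579


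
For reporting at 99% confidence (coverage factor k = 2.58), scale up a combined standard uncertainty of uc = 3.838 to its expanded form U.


U = k * uc
U = 2.58 * 3.838
U = 9.9020

9.9020


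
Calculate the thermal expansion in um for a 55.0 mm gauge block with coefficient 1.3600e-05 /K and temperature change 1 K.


dL = L * alpha * dT
= 55.0 * 1.3600e-05 * 1
= 7.4800000e-04 mm
dL_um = 7.4800000e-04 * 1000 = 0.7480 um

0.7480


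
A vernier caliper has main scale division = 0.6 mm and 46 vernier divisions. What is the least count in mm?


LC = MSD / n_div
= 0.6 / 46
= 0.0130

0.0130


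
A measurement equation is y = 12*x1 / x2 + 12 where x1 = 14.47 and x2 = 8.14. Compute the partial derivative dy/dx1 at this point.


y = 12*x1 / x2 + 12
dy/dx1 = 12/x2
Evaluate at x2 = 8.14: c1 = 12 / 8.14
c1 = 1.4742

1.4742


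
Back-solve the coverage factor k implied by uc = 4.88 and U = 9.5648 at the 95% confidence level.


k = U / uc
k = 9.5648 / 4.88
k = 1.96

1.96


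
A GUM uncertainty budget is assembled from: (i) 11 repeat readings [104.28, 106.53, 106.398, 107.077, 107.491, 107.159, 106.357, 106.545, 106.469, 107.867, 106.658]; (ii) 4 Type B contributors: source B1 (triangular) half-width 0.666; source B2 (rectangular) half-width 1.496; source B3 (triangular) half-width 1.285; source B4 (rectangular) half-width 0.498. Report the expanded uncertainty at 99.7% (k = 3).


mean = (104.28 + 106.53 + 106.398 + 107.077 + 107.491 + 107.159 + 106.357 + 106.545 + 106.469 + 107.867 + 106.658) / 11 = 106.621
s = sqrt(sum((x - mean)^2)/(n-1)) = 0.91896855
u_A = s / sqrt(n) = 0.91896855 / sqrt(11) = 0.27707944
u_B1 = 0.666 / sqrt(6) = 0.27189336
u_B2 = 1.496 / sqrt(3) = 0.863716
u_B3 = 1.285 / sqrt(6) = 0.52459905
u_B4 = 0.498 / sqrt(3) = 0.28752043
uc = sqrt(0.27707944^2 + 0.27189336^2 + 0.863716^2 + 0.52459905^2 + 0.28752043^2) = 1.1200788
U = k * uc = 3 * 1.1200788
U = 3.3602

3.3602


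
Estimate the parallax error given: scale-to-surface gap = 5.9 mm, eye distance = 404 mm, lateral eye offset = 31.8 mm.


error = h * offset / d
= 5.9 * 31.8 / 404
= 0.4644

0.4644


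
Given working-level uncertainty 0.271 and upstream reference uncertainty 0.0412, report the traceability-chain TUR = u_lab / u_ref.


TUR = u_lab / u_ref
= 0.271 / 0.0412
= 6.5777

6.5777


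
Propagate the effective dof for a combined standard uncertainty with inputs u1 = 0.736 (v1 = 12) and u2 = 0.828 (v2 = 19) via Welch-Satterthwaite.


uc = sqrt(u1^2 + u2^2) = sqrt(0.736^2 + 0.828^2) = 1.1078267
v_eff = uc^4 / (u1^4/v1 + u2^4/v2)
= 1.1078267^4 / (0.736^4/12 + 0.828^4/19)
= 1.5062162 / 0.04919106
v_eff = 30.6197

30.6197


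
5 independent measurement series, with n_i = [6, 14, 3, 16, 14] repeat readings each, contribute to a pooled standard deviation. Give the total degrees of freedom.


nu = sum_i (n_i - 1)
nu = ((6 - 1) + (14 - 1) + (3 - 1) + (16 - 1) + (14 - 1))
nu = 5 + 13 + 2 + 15 + 13
nu = 48

48


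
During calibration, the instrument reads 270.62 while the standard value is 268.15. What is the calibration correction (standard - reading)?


Correction = standard - reading
= 268.15 - 270.62
= -2.4700

-2.4700


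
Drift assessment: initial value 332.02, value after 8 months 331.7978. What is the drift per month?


rate = (v2 - v1) / months
= (331.7978 - 332.02) / 8
= -0.2222 / 8
= -0.0278

-0.0278


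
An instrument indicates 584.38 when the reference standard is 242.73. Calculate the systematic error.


Systematic error = measured - true
= 584.38 - 242.73
= 341.6500

341.6500


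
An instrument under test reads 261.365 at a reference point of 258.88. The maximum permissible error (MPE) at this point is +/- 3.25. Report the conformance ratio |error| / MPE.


e = indication - reference = 261.365 - 258.88 = 2.4850
|e| = 2.4850
ratio = |e| / MPE = 2.4850 / 3.25
ratio = 0.7646

0.7646


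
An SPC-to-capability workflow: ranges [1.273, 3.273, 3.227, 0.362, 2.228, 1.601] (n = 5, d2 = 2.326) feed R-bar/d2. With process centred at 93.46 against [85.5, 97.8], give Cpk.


R_bar = (1.273 + 3.273 + 3.227 + 0.362 + 2.228 + 1.601) / 6 = 1.994
sigma = R_bar / d2 = 1.994 / 2.326 = 0.85726569
Cp = (USL - LSL)/(6*sigma) = (97.8 - 85.5)/(6*0.85726569) = 2.3913
Cpu = (97.8 - 93.46)/(3*0.85726569) = 1.6875
Cpl = (93.46 - 85.5)/(3*0.85726569) = 3.0951
Cpk = min(Cpu, Cpl) = 1.6875

1.6875


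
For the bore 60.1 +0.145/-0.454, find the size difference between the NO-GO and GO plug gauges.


GO = nominal - lower_tol (smallest hole = maximum material condition)
GO = 60.1 - 0.454 = 59.646
NO-GO = nominal + upper_tol (largest hole = least material condition)
NO-GO = 60.1 + 0.145 = 60.245
spread = NO-GO - GO = 60.245 - 59.646 = 0.5990

0.5990


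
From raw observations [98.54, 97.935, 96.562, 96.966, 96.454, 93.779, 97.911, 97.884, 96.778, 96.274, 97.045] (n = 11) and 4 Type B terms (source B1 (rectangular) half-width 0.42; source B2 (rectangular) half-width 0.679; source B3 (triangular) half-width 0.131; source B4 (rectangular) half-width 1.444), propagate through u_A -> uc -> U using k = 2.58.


mean = (98.54 + 97.935 + 96.562 + 96.966 + 96.454 + 93.779 + 97.911 + 97.884 + 96.778 + 96.274 + 97.045) / 11 = 96.92072727
s = sqrt(sum((x - mean)^2)/(n-1)) = 1.2740651
u_A = s / sqrt(n) = 1.2740651 / sqrt(11) = 0.38414508
u_B1 = 0.42 / sqrt(3) = 0.24248711
u_B2 = 0.679 / sqrt(3) = 0.39202083
u_B3 = 0.131 / sqrt(6) = 0.053480526
u_B4 = 1.444 / sqrt(3) = 0.83369379
uc = sqrt(0.38414508^2 + 0.24248711^2 + 0.39202083^2 + 0.053480526^2 + 0.83369379^2) = 1.0285686
U = k * uc = 2.58 * 1.0285686
U = 2.6537

2.6537


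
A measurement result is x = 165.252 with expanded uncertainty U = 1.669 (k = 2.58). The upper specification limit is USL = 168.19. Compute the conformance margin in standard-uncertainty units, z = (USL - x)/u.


u = U / k = 1.669 / 2.58 = 0.64689922
margin = |USL - x| = |168.19 - 165.252| = 2.938
z = margin / u = 2.938 / 0.64689922
z = 4.5417

4.5417


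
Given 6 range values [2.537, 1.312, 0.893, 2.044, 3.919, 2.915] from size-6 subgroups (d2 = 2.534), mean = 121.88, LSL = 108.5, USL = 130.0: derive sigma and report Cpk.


R_bar = (2.537 + 1.312 + 0.893 + 2.044 + 3.919 + 2.915) / 6 = 2.27
sigma = R_bar / d2 = 2.27 / 2.534 = 0.89581689
Cp = (USL - LSL)/(6*sigma) = (130.0 - 108.5)/(6*0.89581689) = 4.0001
Cpu = (130.0 - 121.88)/(3*0.89581689) = 3.0215
Cpl = (121.88 - 108.5)/(3*0.89581689) = 4.9787
Cpk = min(Cpu, Cpl) = 3.0215

3.0215


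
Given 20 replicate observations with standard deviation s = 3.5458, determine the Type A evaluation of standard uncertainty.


u_A = s / sqrt(n)
u_A = 3.5458 / sqrt(20)
u_A = 3.5458 / 4.472136
u_A = 0.7929

0.7929


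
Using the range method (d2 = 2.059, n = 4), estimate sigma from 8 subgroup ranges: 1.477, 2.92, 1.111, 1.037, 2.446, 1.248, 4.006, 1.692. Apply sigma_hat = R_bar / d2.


R_bar = (1.477 + 2.92 + 1.111 + 1.037 + 2.446 + 1.248 + 4.006 + 1.692) / 8
R_bar = 15.937 / 8 = 1.992125
sigma_hat = R_bar / d2 = 1.992125 / 2.059 = 0.9675

0.9675


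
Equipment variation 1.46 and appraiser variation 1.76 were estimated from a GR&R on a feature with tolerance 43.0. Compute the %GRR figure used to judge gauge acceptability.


GRR = sqrt(EV^2 + AV^2) = sqrt(1.46^2 + 1.76^2) = 2.2867444
%GRR = GRR / tol * 100 = 2.2867444 / 43.0 * 100
%GRR = 5.3180

5.3180


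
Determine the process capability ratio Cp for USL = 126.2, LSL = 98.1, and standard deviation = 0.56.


Cp = (USL - LSL) / (6 * sigma)
= (126.2 - 98.1) / (6 * 0.56)
= 28.1000 / 3.3600
= 8.3631

8.3631


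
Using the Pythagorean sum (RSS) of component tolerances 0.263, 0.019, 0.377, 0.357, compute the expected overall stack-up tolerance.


RSS = sqrt(0.263^2 + 0.019^2 + 0.377^2 + 0.357^2)
= sqrt(0.339108)
= 0.5823

0.5823


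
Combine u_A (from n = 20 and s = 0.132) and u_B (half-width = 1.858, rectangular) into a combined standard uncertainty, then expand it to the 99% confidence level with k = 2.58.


u_A = s / sqrt(n) = 0.132 / sqrt(20) = 0.029516097
u_B = half_width / sqrt(3) = 1.858 / sqrt(3) = 1.0727168
uc = sqrt(u_A^2 + u_B^2) = sqrt(0.029516097^2 + 1.0727168^2) = 1.0731228
U = k * uc = 2.58 * 1.0731228
U = 2.7687

2.7687


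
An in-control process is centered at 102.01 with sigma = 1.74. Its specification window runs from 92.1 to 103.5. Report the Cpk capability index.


Cpu = (USL - mean) / (3*sigma) = (103.5 - 102.01) / (3*1.74) = 0.2854
Cpl = (mean - LSL) / (3*sigma) = (102.01 - 92.1) / (3*1.74) = 1.8985
Cpk = min(Cpu, Cpl) = 0.2854

0.2854


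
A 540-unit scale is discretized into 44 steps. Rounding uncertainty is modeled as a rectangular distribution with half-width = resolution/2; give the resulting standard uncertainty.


resolution = range / divisions
resolution = 540 / 44 = 12.272727
u_res = resolution / (2*sqrt(3))
u_res = 12.272727 / 3.4641016
u_res = 3.5428

3.5428


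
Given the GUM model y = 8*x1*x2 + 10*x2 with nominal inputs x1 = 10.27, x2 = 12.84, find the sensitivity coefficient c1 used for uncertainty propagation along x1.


y = 8*x1*x2 + 10*x2
dy/dx1 = 8*x2
Evaluate at x2 = 12.84: c1 = 8 * 12.84
c1 = 102.7200

102.7200


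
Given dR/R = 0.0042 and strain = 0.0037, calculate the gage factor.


GF = (dR/R) / epsilon
= 0.0042 / 0.0037
= 1.1351

1.1351


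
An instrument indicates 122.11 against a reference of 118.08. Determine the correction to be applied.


Correction = standard - reading
= 118.08 - 122.11
= -4.0300

-4.0300


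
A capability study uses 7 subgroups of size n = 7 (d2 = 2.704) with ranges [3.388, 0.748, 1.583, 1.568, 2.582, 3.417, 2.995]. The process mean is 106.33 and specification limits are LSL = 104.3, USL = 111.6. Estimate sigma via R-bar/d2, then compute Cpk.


R_bar = (3.388 + 0.748 + 1.583 + 1.568 + 2.582 + 3.417 + 2.995) / 7 = 2.3258571
sigma = R_bar / d2 = 2.3258571 / 2.704 = 0.86015425
Cp = (USL - LSL)/(6*sigma) = (111.6 - 104.3)/(6*0.86015425) = 1.4145
Cpu = (111.6 - 106.33)/(3*0.86015425) = 2.0423
Cpl = (106.33 - 104.3)/(3*0.86015425) = 0.7867
Cpk = min(Cpu, Cpl) = 0.7867

0.7867


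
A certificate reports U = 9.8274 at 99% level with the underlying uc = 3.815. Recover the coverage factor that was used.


k = U / uc
k = 9.8274 / 3.815
k = 2.576

2.576


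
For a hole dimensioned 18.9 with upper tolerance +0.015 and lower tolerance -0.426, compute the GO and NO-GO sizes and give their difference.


GO = nominal - lower_tol (smallest hole = maximum material condition)
GO = 18.9 - 0.426 = 18.474
NO-GO = nominal + upper_tol (largest hole = least material condition)
NO-GO = 18.9 + 0.015 = 18.915
spread = NO-GO - GO = 18.915 - 18.474 = 0.4410

0.4410


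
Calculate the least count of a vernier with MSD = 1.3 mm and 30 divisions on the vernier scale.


LC = MSD / n_div
= 1.3 / 30
= 0.0433

0.0433


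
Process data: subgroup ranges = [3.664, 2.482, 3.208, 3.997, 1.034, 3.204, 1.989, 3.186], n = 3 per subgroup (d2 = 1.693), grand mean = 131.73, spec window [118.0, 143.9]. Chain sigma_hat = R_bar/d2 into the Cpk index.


R_bar = (3.664 + 2.482 + 3.208 + 3.997 + 1.034 + 3.204 + 1.989 + 3.186) / 8 = 2.8455
sigma = R_bar / d2 = 2.8455 / 1.693 = 1.6807442
Cp = (USL - LSL)/(6*sigma) = (143.9 - 118.0)/(6*1.6807442) = 2.5683
Cpu = (143.9 - 131.73)/(3*1.6807442) = 2.4136
Cpl = (131.73 - 118.0)/(3*1.6807442) = 2.7230
Cpk = min(Cpu, Cpl) = 2.4136

2.4136


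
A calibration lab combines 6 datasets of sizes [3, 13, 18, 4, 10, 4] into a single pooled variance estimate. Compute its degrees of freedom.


nu = sum_i (n_i - 1)
nu = ((3 - 1) + (13 - 1) + (18 - 1) + (4 - 1) + (10 - 1) + (4 - 1))
nu = 2 + 12 + 17 + 3 + 9 + 3
nu = 46

46


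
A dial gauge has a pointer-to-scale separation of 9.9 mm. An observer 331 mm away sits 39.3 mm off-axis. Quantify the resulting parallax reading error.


error = h * offset / d
= 9.9 * 39.3 / 331
= 1.1754

1.1754


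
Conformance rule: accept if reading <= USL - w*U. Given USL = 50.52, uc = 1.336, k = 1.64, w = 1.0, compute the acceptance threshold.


U = k * uc = 1.64 * 1.336 = 2.19104
guard band g = w * U = 1.0 * 2.19104 = 2.19104
AL = USL - g = 50.52 - 2.19104
AL = 48.3290

48.3290


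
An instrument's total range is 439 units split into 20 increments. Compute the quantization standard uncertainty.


resolution = range / divisions
resolution = 439 / 20 = 21.95
u_res = resolution / (2*sqrt(3))
u_res = 21.95 / 3.4641016
u_res = 6.3364

6.3364


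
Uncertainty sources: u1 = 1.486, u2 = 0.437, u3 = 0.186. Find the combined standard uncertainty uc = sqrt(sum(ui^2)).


uc = sqrt(1.486^2 + 0.437^2 + 0.186^2)
uc = sqrt(2.433761)
uc = 1.5601

1.5601


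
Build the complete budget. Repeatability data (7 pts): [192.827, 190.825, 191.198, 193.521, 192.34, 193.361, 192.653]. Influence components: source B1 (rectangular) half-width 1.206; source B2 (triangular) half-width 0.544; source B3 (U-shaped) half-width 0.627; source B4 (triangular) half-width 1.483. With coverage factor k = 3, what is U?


mean = (192.827 + 190.825 + 191.198 + 193.521 + 192.34 + 193.361 + 192.653) / 7 = 192.3892857
s = sqrt(sum((x - mean)^2)/(n-1)) = 1.029136
u_A = s / sqrt(n) = 1.029136 / sqrt(7) = 0.38897685
u_B1 = 1.206 / sqrt(3) = 0.69628442
u_B2 = 0.544 / sqrt(6) = 0.22208707
u_B3 = 0.627 / sqrt(2) = 0.44335595
u_B4 = 1.483 / sqrt(6) = 0.60543221
uc = sqrt(0.38897685^2 + 0.69628442^2 + 0.22208707^2 + 0.44335595^2 + 0.60543221^2) = 1.1173855
U = k * uc = 3 * 1.1173855
U = 3.3522

3.3522


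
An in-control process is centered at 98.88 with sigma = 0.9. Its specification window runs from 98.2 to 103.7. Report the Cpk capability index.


Cpu = (USL - mean) / (3*sigma) = (103.7 - 98.88) / (3*0.9) = 1.7852
Cpl = (mean - LSL) / (3*sigma) = (98.88 - 98.2) / (3*0.9) = 0.2519
Cpk = min(Cpu, Cpl) = 0.2519

0.2519


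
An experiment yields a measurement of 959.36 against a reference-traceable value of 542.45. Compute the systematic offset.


Systematic error = measured - true
= 959.36 - 542.45
= 416.9100

416.9100


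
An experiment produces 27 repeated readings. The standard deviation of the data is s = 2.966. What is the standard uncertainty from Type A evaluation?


u_A = s / sqrt(n)
u_A = 2.966 / sqrt(27)
u_A = 2.966 / 5.1961524
u_A = 0.5708

0.5708


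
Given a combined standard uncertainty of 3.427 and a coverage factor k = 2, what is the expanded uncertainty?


U = k * uc
U = 2 * 3.427
U = 6.8540

6.8540


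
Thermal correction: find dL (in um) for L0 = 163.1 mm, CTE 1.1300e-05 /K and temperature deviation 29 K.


dL = L * alpha * dT
= 163.1 * 1.1300e-05 * 29
= 0.0534479 mm
dL_um = 0.0534479 * 1000 = 53.4479 um

53.4479


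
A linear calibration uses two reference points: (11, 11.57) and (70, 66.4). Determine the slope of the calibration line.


slope = (y2 - y1) / (x2 - x1)
= (66.4 - 11.57) / (70 - 11)
= 54.8300 / 59
= 0.9293

0.9293


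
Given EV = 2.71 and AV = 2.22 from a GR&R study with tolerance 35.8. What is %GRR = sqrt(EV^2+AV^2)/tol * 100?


GRR = sqrt(EV^2 + AV^2) = sqrt(2.71^2 + 2.22^2) = 3.5032128
%GRR = GRR / tol * 100 = 3.5032128 / 35.8 * 100
%GRR = 9.7855

9.7855


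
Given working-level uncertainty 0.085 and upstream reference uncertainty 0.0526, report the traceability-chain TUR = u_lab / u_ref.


TUR = u_lab / u_ref
= 0.085 / 0.0526
= 1.6160

1.6160


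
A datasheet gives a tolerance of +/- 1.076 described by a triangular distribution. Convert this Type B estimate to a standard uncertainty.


u_B = half_width / sqrt(6)
u_B = 1.076 / 2.4494897
u_B = 0.4393

0.4393


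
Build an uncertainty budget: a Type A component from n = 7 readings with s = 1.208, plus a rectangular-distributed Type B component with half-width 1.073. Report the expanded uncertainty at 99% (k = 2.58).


u_A = s / sqrt(n) = 1.208 / sqrt(7) = 0.45658108
u_B = half_width / sqrt(3) = 1.073 / sqrt(3) = 0.61949684
uc = sqrt(u_A^2 + u_B^2) = sqrt(0.45658108^2 + 0.61949684^2) = 0.76957301
U = k * uc = 2.58 * 0.76957301
U = 1.9855

1.9855


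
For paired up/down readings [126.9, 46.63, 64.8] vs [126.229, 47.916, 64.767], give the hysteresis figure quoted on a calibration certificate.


|126.9 - 126.229| = 0.6710
|46.63 - 47.916| = 1.2860
|64.8 - 64.767| = 0.0330
hysteresis = max(diffs) = 1.2860

1.2860


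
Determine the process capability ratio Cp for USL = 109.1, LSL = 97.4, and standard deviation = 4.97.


Cp = (USL - LSL) / (6 * sigma)
= (109.1 - 97.4) / (6 * 4.97)
= 11.7000 / 29.8200
= 0.3924

0.3924


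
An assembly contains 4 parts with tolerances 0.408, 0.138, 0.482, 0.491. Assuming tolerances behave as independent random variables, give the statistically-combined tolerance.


RSS = sqrt(0.408^2 + 0.138^2 + 0.482^2 + 0.491^2)
= sqrt(0.658913)
= 0.8117

0.8117


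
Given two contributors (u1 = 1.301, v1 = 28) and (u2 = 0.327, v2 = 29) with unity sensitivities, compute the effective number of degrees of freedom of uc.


uc = sqrt(u1^2 + u2^2) = sqrt(1.301^2 + 0.327^2) = 1.3414656
v_eff = uc^4 / (u1^4/v1 + u2^4/v2)
= 1.3414656^4 / (1.301^4/28 + 0.327^4/29)
= 3.2383081 / 0.10271206
v_eff = 31.5280

31.5280


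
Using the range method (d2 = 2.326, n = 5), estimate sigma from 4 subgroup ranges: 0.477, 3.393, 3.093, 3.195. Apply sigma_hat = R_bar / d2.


R_bar = (0.477 + 3.393 + 3.093 + 3.195) / 4
R_bar = 10.158 / 4 = 2.5395
sigma_hat = R_bar / d2 = 2.5395 / 2.326 = 1.0918

1.0918


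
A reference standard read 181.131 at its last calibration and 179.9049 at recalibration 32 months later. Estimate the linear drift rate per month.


rate = (v2 - v1) / months
= (179.9049 - 181.131) / 32
= -1.2261 / 32
= -0.0383

-0.0383


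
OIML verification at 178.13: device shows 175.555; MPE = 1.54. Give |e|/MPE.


e = indication - reference = 175.555 - 178.13 = -2.5750
|e| = 2.5750
ratio = |e| / MPE = 2.5750 / 1.54
ratio = 1.6721

1.6721


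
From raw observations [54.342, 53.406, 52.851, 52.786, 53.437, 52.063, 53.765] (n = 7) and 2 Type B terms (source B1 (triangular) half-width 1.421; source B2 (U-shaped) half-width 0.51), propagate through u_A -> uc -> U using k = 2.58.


mean = (54.342 + 53.406 + 52.851 + 52.786 + 53.437 + 52.063 + 53.765) / 7 = 53.23571429
s = sqrt(sum((x - mean)^2)/(n-1)) = 0.74151101
u_A = s / sqrt(n) = 0.74151101 / sqrt(7) = 0.28026482
u_B1 = 1.421 / sqrt(6) = 0.58012082
u_B2 = 0.51 / sqrt(2) = 0.36062446
uc = sqrt(0.28026482^2 + 0.58012082^2 + 0.36062446^2) = 0.73833498
U = k * uc = 2.58 * 0.73833498
U = 1.9049

1.9049


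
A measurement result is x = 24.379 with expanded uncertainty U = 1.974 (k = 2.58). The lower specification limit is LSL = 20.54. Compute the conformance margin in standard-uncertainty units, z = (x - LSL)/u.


u = U / k = 1.974 / 2.58 = 0.76511628
margin = |LSL - x| = |20.54 - 24.379| = 3.839
z = margin / u = 3.839 / 0.76511628
z = 5.0175

5.0175


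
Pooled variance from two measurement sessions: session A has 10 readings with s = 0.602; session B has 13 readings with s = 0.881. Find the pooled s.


s_p = sqrt(((n1-1)*s1^2 + (n2-1)*s2^2) / (n1+n2-2))
numerator = (10-1)*0.602^2 + (13-1)*0.881^2 = 3.261636 + 9.313932 = 12.575568
denominator = 10 + 13 - 2 = 21
s_p^2 = 12.575568 / 21 = 0.59883657
s_p = sqrt(0.59883657) = 0.7738

0.7738


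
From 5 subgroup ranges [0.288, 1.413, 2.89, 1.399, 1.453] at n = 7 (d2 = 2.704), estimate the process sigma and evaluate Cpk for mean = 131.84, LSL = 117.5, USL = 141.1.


R_bar = (0.288 + 1.413 + 2.89 + 1.399 + 1.453) / 5 = 1.4886
sigma = R_bar / d2 = 1.4886 / 2.704 = 0.55051775
Cp = (USL - LSL)/(6*sigma) = (141.1 - 117.5)/(6*0.55051775) = 7.1448
Cpu = (141.1 - 131.84)/(3*0.55051775) = 5.6068
Cpl = (131.84 - 117.5)/(3*0.55051775) = 8.6827
Cpk = min(Cpu, Cpl) = 5.6068

5.6068


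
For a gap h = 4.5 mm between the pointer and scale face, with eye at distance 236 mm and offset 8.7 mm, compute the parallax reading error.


error = h * offset / d
= 4.5 * 8.7 / 236
= 0.1659

0.1659


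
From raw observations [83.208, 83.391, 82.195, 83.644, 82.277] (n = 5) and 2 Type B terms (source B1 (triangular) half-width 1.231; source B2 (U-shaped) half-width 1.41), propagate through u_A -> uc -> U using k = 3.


mean = (83.208 + 83.391 + 82.195 + 83.644 + 82.277) / 5 = 82.943
s = sqrt(sum((x - mean)^2)/(n-1)) = 0.6643399
u_A = s / sqrt(n) = 0.6643399 / sqrt(5) = 0.29710184
u_B1 = 1.231 / sqrt(6) = 0.50255365
u_B2 = 1.41 / sqrt(2) = 0.99702056
uc = sqrt(0.29710184^2 + 0.50255365^2 + 0.99702056^2) = 1.1553699
U = k * uc = 3 * 1.1553699
U = 3.4661

3.4661


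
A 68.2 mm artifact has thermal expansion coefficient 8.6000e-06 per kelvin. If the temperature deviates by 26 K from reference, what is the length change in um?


dL = L * alpha * dT
= 68.2 * 8.6000e-06 * 26
= 0.0152495 mm
dL_um = 0.0152495 * 1000 = 15.2495 um

15.2495


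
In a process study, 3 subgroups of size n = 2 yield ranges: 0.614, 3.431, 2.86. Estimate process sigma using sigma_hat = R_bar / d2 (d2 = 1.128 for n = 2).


R_bar = (0.614 + 3.431 + 2.86) / 3
R_bar = 6.905 / 3 = 2.3016667
sigma_hat = R_bar / d2 = 2.3016667 / 1.128 = 2.0405

2.0405


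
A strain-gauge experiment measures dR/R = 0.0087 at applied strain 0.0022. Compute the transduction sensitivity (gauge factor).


GF = (dR/R) / epsilon
= 0.0087 / 0.0022
= 3.9545

3.9545


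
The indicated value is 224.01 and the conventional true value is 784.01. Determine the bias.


Systematic error = measured - true
= 224.01 - 784.01
= -560.0000

-560.0000


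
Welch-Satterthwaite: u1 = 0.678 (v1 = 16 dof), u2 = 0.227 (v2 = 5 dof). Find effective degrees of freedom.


uc = sqrt(u1^2 + u2^2) = sqrt(0.678^2 + 0.227^2) = 0.71499161
v_eff = uc^4 / (u1^4/v1 + u2^4/v2)
= 0.71499161^4 / (0.678^4/16 + 0.227^4/5)
= 0.26133873 / 0.013737884
v_eff = 19.0232

19.0232


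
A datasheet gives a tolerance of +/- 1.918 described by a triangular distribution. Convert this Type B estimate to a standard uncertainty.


u_B = half_width / sqrt(6)
u_B = 1.918 / 2.4494897
u_B = 0.7830

0.7830


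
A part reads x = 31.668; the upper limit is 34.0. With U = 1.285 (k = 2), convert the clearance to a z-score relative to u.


u = U / k = 1.285 / 2 = 0.6425
margin = |USL - x| = |34.0 - 31.668| = 2.332
z = margin / u = 2.332 / 0.6425
z = 3.6296

3.6296


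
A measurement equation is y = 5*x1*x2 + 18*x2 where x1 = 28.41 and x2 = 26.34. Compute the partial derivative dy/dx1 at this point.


y = 5*x1*x2 + 18*x2
dy/dx1 = 5*x2
Evaluate at x2 = 26.34: c1 = 5 * 26.34
c1 = 131.7000

131.7000


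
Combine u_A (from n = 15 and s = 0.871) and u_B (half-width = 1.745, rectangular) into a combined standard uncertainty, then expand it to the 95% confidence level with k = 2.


u_A = s / sqrt(n) = 0.871 / sqrt(15) = 0.22489123
u_B = half_width / sqrt(3) = 1.745 / sqrt(3) = 1.0074762
uc = sqrt(u_A^2 + u_B^2) = sqrt(0.22489123^2 + 1.0074762^2) = 1.0322715
U = k * uc = 2 * 1.0322715
U = 2.0645

2.0645


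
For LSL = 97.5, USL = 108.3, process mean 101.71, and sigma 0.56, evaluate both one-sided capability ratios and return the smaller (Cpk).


Cpu = (USL - mean) / (3*sigma) = (108.3 - 101.71) / (3*0.56) = 3.9226
Cpl = (mean - LSL) / (3*sigma) = (101.71 - 97.5) / (3*0.56) = 2.5060
Cpk = min(Cpu, Cpl) = 2.5060

2.5060


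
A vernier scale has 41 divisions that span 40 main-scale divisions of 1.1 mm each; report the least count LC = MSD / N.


LC = MSD / n_div
= 1.1 / 41
= 0.0268

0.0268


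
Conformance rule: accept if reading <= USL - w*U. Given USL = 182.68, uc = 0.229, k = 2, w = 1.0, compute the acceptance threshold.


U = k * uc = 2 * 0.229 = 0.458
guard band g = w * U = 1.0 * 0.458 = 0.458
AL = USL - g = 182.68 - 0.458
AL = 182.2220

182.2220


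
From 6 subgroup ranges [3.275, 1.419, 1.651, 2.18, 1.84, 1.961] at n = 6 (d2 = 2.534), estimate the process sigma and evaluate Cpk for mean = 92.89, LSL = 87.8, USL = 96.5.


R_bar = (3.275 + 1.419 + 1.651 + 2.18 + 1.84 + 1.961) / 6 = 2.0543333
sigma = R_bar / d2 = 2.0543333 / 2.534 = 0.8107077
Cp = (USL - LSL)/(6*sigma) = (96.5 - 87.8)/(6*0.8107077) = 1.7886
Cpu = (96.5 - 92.89)/(3*0.8107077) = 1.4843
Cpl = (92.89 - 87.8)/(3*0.8107077) = 2.0928
Cpk = min(Cpu, Cpl) = 1.4843

1.4843


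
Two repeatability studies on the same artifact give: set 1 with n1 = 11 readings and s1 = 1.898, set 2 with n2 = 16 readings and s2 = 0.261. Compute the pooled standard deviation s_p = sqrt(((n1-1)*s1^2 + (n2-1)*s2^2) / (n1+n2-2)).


s_p = sqrt(((n1-1)*s1^2 + (n2-1)*s2^2) / (n1+n2-2))
numerator = (11-1)*1.898^2 + (16-1)*0.261^2 = 36.02404 + 1.021815 = 37.045855
denominator = 11 + 16 - 2 = 25
s_p^2 = 37.045855 / 25 = 1.4818342
s_p = sqrt(1.4818342) = 1.2173

1.2173


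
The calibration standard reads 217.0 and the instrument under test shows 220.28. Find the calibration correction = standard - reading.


Correction = standard - reading
= 217.0 - 220.28
= -3.2800

-3.2800


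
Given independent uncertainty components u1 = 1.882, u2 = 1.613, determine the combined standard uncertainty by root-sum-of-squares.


uc = sqrt(1.882^2 + 1.613^2)
uc = sqrt(6.143693)
uc = 2.4786

2.4786


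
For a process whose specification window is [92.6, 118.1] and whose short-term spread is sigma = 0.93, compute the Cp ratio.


Cp = (USL - LSL) / (6 * sigma)
= (118.1 - 92.6) / (6 * 0.93)
= 25.5000 / 5.5800
= 4.5699

4.5699


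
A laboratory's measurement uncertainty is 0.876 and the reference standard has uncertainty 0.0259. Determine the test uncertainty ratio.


TUR = u_lab / u_ref
= 0.876 / 0.0259
= 33.8224

33.8224
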